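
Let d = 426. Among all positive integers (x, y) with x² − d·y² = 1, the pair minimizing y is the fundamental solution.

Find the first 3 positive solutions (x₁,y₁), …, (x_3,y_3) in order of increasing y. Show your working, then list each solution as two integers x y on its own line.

88751 4300
15753480001 763258600
2796274207048751 135479928012900

d=426: √d = [20; 1,1,1,3,2,6,2,3,1,1,1,40] (ℓ=12, even), read p_11/q_11
k=0  a_k=20  p_k/q_k = 20/1
k=1  a_k=1  p_k/q_k = 21/1
k=2  a_k=1  p_k/q_k = 41/2
k=3  a_k=1  p_k/q_k = 62/3
…
k=7  a_k=2  p_k/q_k = 7162/347
…
k=9  a_k=1  p_k/q_k = 31971/1549
k=10  a_k=1  p_k/q_k = 56780/2751
k=11  a_k=1  p_k/q_k = 88751/4300
(x₁, y₁) = (88751, 4300);  88751² − 426·4300² = 1 ✓
(x_2, y_2) = (88751·88751 + 426·4300·4300, 88751·4300 + 4300·88751) = (15753480001, 763258600)
(x_3, y_3) = (88751·15753480001 + 426·4300·763258600, 88751·763258600 + 4300·15753480001) = (2796274207048751, 135479928012900)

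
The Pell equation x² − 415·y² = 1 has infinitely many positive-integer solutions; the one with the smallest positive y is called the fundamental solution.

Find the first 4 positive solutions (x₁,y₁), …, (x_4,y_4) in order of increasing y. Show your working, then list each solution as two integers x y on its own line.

[20; 2,1,2,4,6,…,1,2,40] for √415; ℓ=16 ⇒ convergent index 15
i=0: a=20 ⇒ p=20, q=1
i=1: a=2 ⇒ p=41, q=2
…
i=7: a=1 ⇒ p=9595, q=471
i=8: a=3 ⇒ p=33939, q=1666
i=9: a=1 ⇒ p=43534, q=2137
…
i=12: a=4 ⇒ p=2110961, q=103623
i=13: a=2 ⇒ p=4730294, q=232201
i=14: a=1 ⇒ p=6841255, q=335824
i=15: a=2 ⇒ p=18412804, q=903849
(x₁, y₁) = (18412804, 903849);  18412804² − 415·903849² = 1 ✓
(x_2, y_2) = (18412804·18412804 + 415·903849·903849, 18412804·903849 + 903849·18412804) = (678062702284831, 33284788965192)
(x_3, y_3) = (18412804·678062702284831 + 415·903849·33284788965192, 18412804·33284788965192 + 903849·678062702284831) = (24970071273761872339444, 1225732590794885332887)
(x_4, y_4) = (18412804·24970071273761872339444 + 415·903849·1225732590794885332887, 18412804·1225732590794885332887 + 903849·24970071273761872339444) = (919538056459614718055705397121, 45138347901436822389057205104)

18412804 903849
678062702284831 33284788965192
24970071273761872339444 1225732590794885332887
919538056459614718055705397121 45138347901436822389057205104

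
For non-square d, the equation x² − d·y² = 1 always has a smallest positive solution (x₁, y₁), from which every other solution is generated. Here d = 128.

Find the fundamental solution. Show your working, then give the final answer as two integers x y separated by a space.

577 51

√128 = [11; 3,5,3,22, …], period ℓ=4 (even) → k=3
i=0: a=11 ⇒ p=11, q=1
i=1: a=3 ⇒ p=34, q=3
i=2: a=5 ⇒ p=181, q=16
i=3: a=3 ⇒ p=577, q=51
→ (577, 51).  Check: 577²=332929, 128·51²=332928, difference 1.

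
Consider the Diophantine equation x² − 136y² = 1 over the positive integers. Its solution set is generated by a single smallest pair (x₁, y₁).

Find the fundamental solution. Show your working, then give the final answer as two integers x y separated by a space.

[11; 1,1,1,22] for √136; ℓ=4 ⇒ convergent index 3
step 0: (11, 1)  from 11·(1,0) + (0,1)
…
step 2: (23, 2)  from 1·(12,1) + (11,1)
step 3: (35, 3)  from 1·(23,2) + (12,1)
fundamental: x₁=35, y₁=3  (since 1225 − 136·9 = 1)

35 3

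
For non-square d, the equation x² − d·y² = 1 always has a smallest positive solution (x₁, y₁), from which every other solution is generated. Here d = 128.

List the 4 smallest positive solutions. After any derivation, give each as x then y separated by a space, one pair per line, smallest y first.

577 51
665857 58854
768398401 67917465
886731088897 78376695756

√128 = [11; 3,5,3,22, …], period ℓ=4 (even) → k=3
i=0: a=11 ⇒ p=11, q=1
…
i=2: a=5 ⇒ p=181, q=16
i=3: a=3 ⇒ p=577, q=51
→ (577, 51).  Check: 577²=332929, 128·51²=332928, difference 1.
(577+51√128)^2 = 665857 + 58854√128
(577+51√128)^3 = 768398401 + 67917465√128
(577+51√128)^4 = 886731088897 + 78376695756√128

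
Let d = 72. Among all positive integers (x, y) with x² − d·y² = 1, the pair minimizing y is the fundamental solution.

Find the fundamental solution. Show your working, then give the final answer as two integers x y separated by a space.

[8; 2,16] for √72; ℓ=2 ⇒ convergent index 1
a_0=8:  p_0=8·1+0=8,  q_0=8·0+1=1
a_1=2:  p_1=2·8+1=17,  q_1=2·1+0=2
(x₁, y₁) = (17, 2);  17² − 72·2² = 1 ✓

17 2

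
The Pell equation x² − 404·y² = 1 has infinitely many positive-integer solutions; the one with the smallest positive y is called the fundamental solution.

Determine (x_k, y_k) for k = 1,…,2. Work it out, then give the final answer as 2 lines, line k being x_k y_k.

[20; 10,40] for √404; ℓ=2 ⇒ convergent index 1
step 0: (20, 1)  from 20·(1,0) + (0,1)
step 1: (201, 10)  from 10·(20,1) + (1,0)
(x₁, y₁) = (201, 10);  201² − 404·10² = 1 ✓
(201+10√404)^2 = 80801 + 4020√404

201 10
80801 4020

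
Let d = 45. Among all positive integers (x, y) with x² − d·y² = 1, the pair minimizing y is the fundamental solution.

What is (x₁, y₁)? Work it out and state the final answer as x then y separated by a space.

√45 → a₀=6, period (1,2,2,2,1,12); ℓ=6 even so k=5
i=0: a=6 ⇒ p=6, q=1
i=1: a=1 ⇒ p=7, q=1
i=2: a=2 ⇒ p=20, q=3
…
i=4: a=2 ⇒ p=114, q=17
i=5: a=1 ⇒ p=161, q=24
(x₁, y₁) = (161, 24);  161² − 45·24² = 1 ✓

161 24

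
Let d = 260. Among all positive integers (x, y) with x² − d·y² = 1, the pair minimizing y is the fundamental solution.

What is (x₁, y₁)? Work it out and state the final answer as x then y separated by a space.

√260 = [16; 8,32, …], period ℓ=2 (even) → k=1
step 0: (16, 1)  from 16·(1,0) + (0,1)
step 1: (129, 8)  from 8·(16,1) + (1,0)
fundamental: x₁=129, y₁=8  (since 16641 − 260·64 = 1)

129 8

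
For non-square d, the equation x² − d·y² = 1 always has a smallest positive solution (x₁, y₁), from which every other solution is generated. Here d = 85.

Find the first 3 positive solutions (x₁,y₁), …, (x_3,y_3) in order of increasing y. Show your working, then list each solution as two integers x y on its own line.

√85 → a₀=9, period (4,1,1,4,18); ℓ=5 odd so k=9
step 0: (9, 1)  from 9·(1,0) + (0,1)
step 1: (37, 4)  from 4·(9,1) + (1,0)
step 2: (46, 5)  from 1·(37,4) + (9,1)
step 3: (83, 9)  from 1·(46,5) + (37,4)
…
step 5: (6887, 747)  from 18·(378,41) + (83,9)
…
step 7: (34813, 3776)  from 1·(27926,3029) + (6887,747)
step 8: (62739, 6805)  from 1·(34813,3776) + (27926,3029)
step 9: (285769, 30996)  from 4·(62739,6805) + (34813,3776)
fundamental: x₁=285769, y₁=30996  (since 81663921361 − 85·960752016 = 1)
n=2: (285769,30996)∘(285769,30996) = (285769·285769+85·30996·30996, 285769·30996+30996·285769) = (163327842721,17715391848)
n=3: (163327842721,17715391848)∘(285769,30996) = (285769·163327842721+85·30996·17715391848, 285769·17715391848+30996·163327842721) = (93348068572789129,10125019625991228)

285769 30996
163327842721 17715391848
93348068572789129 10125019625991228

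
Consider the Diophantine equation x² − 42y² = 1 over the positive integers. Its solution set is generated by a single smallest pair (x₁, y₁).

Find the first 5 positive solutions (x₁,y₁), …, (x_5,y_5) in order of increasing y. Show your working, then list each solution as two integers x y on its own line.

√42 = [6; 2,12, …], period ℓ=2 (even) → k=1
i=0: a=6 ⇒ p=6, q=1
i=1: a=2 ⇒ p=13, q=2
fundamental: x₁=13, y₁=2  (since 169 − 42·4 = 1)
k=2:  x_2 = 13·13+42·2·2 = 337,  y_2 = 13·2+2·13 = 52
k=3:  x_3 = 13·337+42·2·52 = 8749,  y_3 = 13·52+2·337 = 1350
k=4:  x_4 = 13·8749+42·2·1350 = 227137,  y_4 = 13·1350+2·8749 = 35048
k=5:  x_5 = 13·227137+42·2·35048 = 5896813,  y_5 = 13·35048+2·227137 = 909898

13 2
337 52
8749 1350
227137 35048
5896813 909898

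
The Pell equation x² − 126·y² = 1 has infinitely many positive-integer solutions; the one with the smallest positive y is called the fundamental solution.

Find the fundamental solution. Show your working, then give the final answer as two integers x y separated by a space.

√126 → a₀=11, period (4,2,4,22); ℓ=4 even so k=3
a_0=11:  p_0=11·1+0=11,  q_0=11·0+1=1
…
a_2=2:  p_2=2·45+11=101,  q_2=2·4+1=9
a_3=4:  p_3=4·101+45=449,  q_3=4·9+4=40
→ (449, 40).  Check: 449²=201601, 126·40²=201600, difference 1.

449 40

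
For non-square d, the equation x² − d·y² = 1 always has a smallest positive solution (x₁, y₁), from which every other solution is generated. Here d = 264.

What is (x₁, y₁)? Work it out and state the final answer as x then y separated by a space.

[16; 4,32] for √264; ℓ=2 ⇒ convergent index 1
k=0  a_k=16  p_k/q_k = 16/1
k=1  a_k=4  p_k/q_k = 65/4
→ (65, 4).  Check: 65²=4225, 264·4²=4224, difference 1.

65 4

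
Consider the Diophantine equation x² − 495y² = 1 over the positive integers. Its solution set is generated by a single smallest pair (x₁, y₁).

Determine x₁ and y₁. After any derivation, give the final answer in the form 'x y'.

d=495: √d = [22; 4,44] (ℓ=2, even), read p_1/q_1
a_0=22:  p_0=22·1+0=22,  q_0=22·0+1=1
a_1=4:  p_1=4·22+1=89,  q_1=4·1+0=4
(x₁, y₁) = (89, 4);  89² − 495·4² = 1 ✓

89 4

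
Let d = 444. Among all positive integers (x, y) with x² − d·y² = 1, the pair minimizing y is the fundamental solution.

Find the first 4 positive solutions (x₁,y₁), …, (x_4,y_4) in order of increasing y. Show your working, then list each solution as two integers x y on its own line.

√444 = [21; 14,42, …], period ℓ=2 (even) → k=1
step 0: (21, 1)  from 21·(1,0) + (0,1)
step 1: (295, 14)  from 14·(21,1) + (1,0)
→ (295, 14).  Check: 295²=87025, 444·14²=87024, difference 1.
(x_2, y_2) = (295·295 + 444·14·14, 295·14 + 14·295) = (174049, 8260)
(x_3, y_3) = (295·174049 + 444·14·8260, 295·8260 + 14·174049) = (102688615, 4873386)
(x_4, y_4) = (295·102688615 + 444·14·4873386, 295·4873386 + 14·102688615) = (60586108801, 2875289480)

295 14
174049 8260
102688615 4873386
60586108801 2875289480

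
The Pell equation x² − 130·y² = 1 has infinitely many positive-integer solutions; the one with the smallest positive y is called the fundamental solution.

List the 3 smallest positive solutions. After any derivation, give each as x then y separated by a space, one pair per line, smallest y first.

√130 → a₀=11, period (2,2,22); ℓ=3 odd so k=5
a_0=11:  p_0=11·1+0=11,  q_0=11·0+1=1
…
a_4=2:  p_4=2·1277+57=2611,  q_4=2·112+5=229
a_5=2:  p_5=2·2611+1277=6499,  q_5=2·229+112=570
(x₁, y₁) = (6499, 570);  6499² − 130·570² = 1 ✓
(6499+570√130)^2 = 84474001 + 7408860√130
(6499+570√130)^3 = 1097993058499 + 96300361710√130

6499 570
84474001 7408860
1097993058499 96300361710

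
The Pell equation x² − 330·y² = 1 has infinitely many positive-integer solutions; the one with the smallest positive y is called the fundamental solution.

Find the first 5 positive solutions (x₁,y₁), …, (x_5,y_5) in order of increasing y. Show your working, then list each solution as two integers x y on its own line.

d=330: √d = [18; 6,36] (ℓ=2, even), read p_1/q_1
k=0  a_k=18  p_k/q_k = 18/1
k=1  a_k=6  p_k/q_k = 109/6
→ (109, 6).  Check: 109²=11881, 330·6²=11880, difference 1.
n=2: (109,6)∘(109,6) = (109·109+330·6·6, 109·6+6·109) = (23761,1308)
n=3: (23761,1308)∘(109,6) = (109·23761+330·6·1308, 109·1308+6·23761) = (5179789,285138)
n=4: (5179789,285138)∘(109,6) = (109·5179789+330·6·285138, 109·285138+6·5179789) = (1129170241,62158776)
n=5: (1129170241,62158776)∘(109,6) = (109·1129170241+330·6·62158776, 109·62158776+6·1129170241) = (246153932749,13550328030)

109 6
23761 1308
5179789 285138
1129170241 62158776
246153932749 13550328030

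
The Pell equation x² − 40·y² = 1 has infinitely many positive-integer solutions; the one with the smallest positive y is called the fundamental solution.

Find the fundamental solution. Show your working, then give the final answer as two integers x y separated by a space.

19 3

√40 → a₀=6, period (3,12); ℓ=2 even so k=1
k=0  a_k=6  p_k/q_k = 6/1
k=1  a_k=3  p_k/q_k = 19/3
→ (19, 3).  Check: 19²=361, 40·3²=360, difference 1.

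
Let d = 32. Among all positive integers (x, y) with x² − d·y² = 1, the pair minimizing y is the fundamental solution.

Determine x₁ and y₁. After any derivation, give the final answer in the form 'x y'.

17 3

√32 = [5; 1,1,1,10, …], period ℓ=4 (even) → k=3
a_0=5:  p_0=5·1+0=5,  q_0=5·0+1=1
…
a_2=1:  p_2=1·6+5=11,  q_2=1·1+1=2
a_3=1:  p_3=1·11+6=17,  q_3=1·2+1=3
→ (17, 3).  Check: 17²=289, 32·3²=288, difference 1.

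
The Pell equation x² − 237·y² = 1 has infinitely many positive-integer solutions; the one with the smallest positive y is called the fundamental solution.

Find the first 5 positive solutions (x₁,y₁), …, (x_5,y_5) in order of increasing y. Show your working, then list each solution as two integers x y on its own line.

228151 14820
104105757601 6762395640
47503665404623351 3085694655308460
21676017531356338550401 1408008642599798519280
9890810151545456327820453751 642477159632487569289194100

[15; 2,1,1,7,10,7,1,1,2,30] for √237; ℓ=10 ⇒ convergent index 9
i=0: a=15 ⇒ p=15, q=1
…
i=2: a=1 ⇒ p=46, q=3
…
i=4: a=7 ⇒ p=585, q=38
…
i=6: a=7 ⇒ p=42074, q=2733
i=7: a=1 ⇒ p=48001, q=3118
i=8: a=1 ⇒ p=90075, q=5851
i=9: a=2 ⇒ p=228151, q=14820
(x₁, y₁) = (228151, 14820);  228151² − 237·14820² = 1 ✓
k=2:  x_2 = 228151·228151+237·14820·14820 = 104105757601,  y_2 = 228151·14820+14820·228151 = 6762395640
k=3:  x_3 = 228151·104105757601+237·14820·6762395640 = 47503665404623351,  y_3 = 228151·6762395640+14820·104105757601 = 3085694655308460
k=4:  x_4 = 228151·47503665404623351+237·14820·3085694655308460 = 21676017531356338550401,  y_4 = 228151·3085694655308460+14820·47503665404623351 = 1408008642599798519280
k=5:  x_5 = 228151·21676017531356338550401+237·14820·1408008642599798519280 = 9890810151545456327820453751,  y_5 = 228151·1408008642599798519280+14820·21676017531356338550401 = 642477159632487569289194100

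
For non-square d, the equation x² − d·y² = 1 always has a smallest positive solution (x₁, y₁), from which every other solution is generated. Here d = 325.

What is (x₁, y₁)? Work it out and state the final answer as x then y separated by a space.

[18; 36] for √325; ℓ=1 ⇒ convergent index 1
a_0=18:  p_0=18·1+0=18,  q_0=18·0+1=1
a_1=36:  p_1=36·18+1=649,  q_1=36·1+0=36
fundamental: x₁=649, y₁=36  (since 421201 − 325·1296 = 1)

649 36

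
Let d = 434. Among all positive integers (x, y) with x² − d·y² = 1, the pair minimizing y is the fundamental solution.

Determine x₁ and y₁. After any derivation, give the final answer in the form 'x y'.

√434 → a₀=20, period (1,4,1,40); ℓ=4 even so k=3
step 0: (20, 1)  from 20·(1,0) + (0,1)
step 1: (21, 1)  from 1·(20,1) + (1,0)
step 2: (104, 5)  from 4·(21,1) + (20,1)
step 3: (125, 6)  from 1·(104,5) + (21,1)
fundamental: x₁=125, y₁=6  (since 15625 − 434·36 = 1)

125 6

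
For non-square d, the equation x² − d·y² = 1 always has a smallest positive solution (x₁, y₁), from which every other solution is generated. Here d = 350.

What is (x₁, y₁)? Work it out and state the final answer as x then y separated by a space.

d=350: √d = [18; 1,2,2,2,1,36] (ℓ=6, even), read p_5/q_5
k=0  a_k=18  p_k/q_k = 18/1
k=1  a_k=1  p_k/q_k = 19/1
…
k=3  a_k=2  p_k/q_k = 131/7
k=4  a_k=2  p_k/q_k = 318/17
k=5  a_k=1  p_k/q_k = 449/24
(x₁, y₁) = (449, 24);  449² − 350·24² = 1 ✓

449 24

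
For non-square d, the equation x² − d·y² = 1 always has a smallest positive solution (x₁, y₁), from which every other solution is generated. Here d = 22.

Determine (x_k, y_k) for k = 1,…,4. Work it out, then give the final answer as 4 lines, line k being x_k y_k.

[4; 1,2,4,2,1,8] for √22; ℓ=6 ⇒ convergent index 5
k=0  a_k=4  p_k/q_k = 4/1
…
k=3  a_k=4  p_k/q_k = 61/13
k=4  a_k=2  p_k/q_k = 136/29
k=5  a_k=1  p_k/q_k = 197/42
→ (197, 42).  Check: 197²=38809, 22·42²=38808, difference 1.
(x_2, y_2) = (197·197 + 22·42·42, 197·42 + 42·197) = (77617, 16548)
(x_3, y_3) = (197·77617 + 22·42·16548, 197·16548 + 42·77617) = (30580901, 6519870)
(x_4, y_4) = (197·30580901 + 22·42·6519870, 197·6519870 + 42·30580901) = (12048797377, 2568812232)

197 42
77617 16548
30580901 6519870
12048797377 2568812232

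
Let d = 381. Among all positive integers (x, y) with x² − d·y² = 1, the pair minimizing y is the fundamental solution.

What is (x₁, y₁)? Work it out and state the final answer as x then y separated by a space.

1015 52

√381 = [19; 1,1,12,1,1,38, …], period ℓ=6 (even) → k=5
a_0=19:  p_0=19·1+0=19,  q_0=19·0+1=1
a_1=1:  p_1=1·19+1=20,  q_1=1·1+0=1
…
a_3=12:  p_3=12·39+20=488,  q_3=12·2+1=25
a_4=1:  p_4=1·488+39=527,  q_4=1·25+2=27
a_5=1:  p_5=1·527+488=1015,  q_5=1·27+25=52
→ (1015, 52).  Check: 1015²=1030225, 381·52²=1030224, difference 1.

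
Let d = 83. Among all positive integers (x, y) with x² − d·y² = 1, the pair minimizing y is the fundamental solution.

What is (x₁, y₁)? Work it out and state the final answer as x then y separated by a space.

√83 = [9; 9,18, …], period ℓ=2 (even) → k=1
k=0  a_k=9  p_k/q_k = 9/1
k=1  a_k=9  p_k/q_k = 82/9
→ (82, 9).  Check: 82²=6724, 83·9²=6723, difference 1.

82 9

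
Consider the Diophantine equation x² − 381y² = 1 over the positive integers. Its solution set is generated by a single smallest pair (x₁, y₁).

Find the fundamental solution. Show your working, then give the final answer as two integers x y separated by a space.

[19; 1,1,12,1,1,38] for √381; ℓ=6 ⇒ convergent index 5
step 0: (19, 1)  from 19·(1,0) + (0,1)
step 1: (20, 1)  from 1·(19,1) + (1,0)
step 2: (39, 2)  from 1·(20,1) + (19,1)
…
step 4: (527, 27)  from 1·(488,25) + (39,2)
step 5: (1015, 52)  from 1·(527,27) + (488,25)
(x₁, y₁) = (1015, 52);  1015² − 381·52² = 1 ✓

1015 52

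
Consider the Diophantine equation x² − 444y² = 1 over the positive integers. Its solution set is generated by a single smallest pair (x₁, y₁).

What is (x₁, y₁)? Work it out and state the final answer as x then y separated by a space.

295 14

√444 → a₀=21, period (14,42); ℓ=2 even so k=1
k=0  a_k=21  p_k/q_k = 21/1
k=1  a_k=14  p_k/q_k = 295/14
→ (295, 14).  Check: 295²=87025, 444·14²=87024, difference 1.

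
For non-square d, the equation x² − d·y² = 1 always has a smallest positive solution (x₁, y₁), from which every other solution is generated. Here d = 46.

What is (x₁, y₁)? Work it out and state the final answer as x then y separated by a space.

√46 = [6; 1,3,1,1,2,6,2,1,1,3,1,12, …], period ℓ=12 (even) → k=11
i=0: a=6 ⇒ p=6, q=1
…
i=2: a=3 ⇒ p=27, q=4
…
i=6: a=6 ⇒ p=997, q=147
…
i=8: a=1 ⇒ p=3147, q=464
i=9: a=1 ⇒ p=5297, q=781
i=10: a=3 ⇒ p=19038, q=2807
i=11: a=1 ⇒ p=24335, q=3588
fundamental: x₁=24335, y₁=3588  (since 592192225 − 46·12873744 = 1)

24335 3588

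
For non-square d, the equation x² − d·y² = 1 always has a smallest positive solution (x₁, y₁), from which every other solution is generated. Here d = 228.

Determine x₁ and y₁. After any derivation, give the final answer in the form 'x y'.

d=228: √d = [15; 10,30] (ℓ=2, even), read p_1/q_1
step 0: (15, 1)  from 15·(1,0) + (0,1)
step 1: (151, 10)  from 10·(15,1) + (1,0)
fundamental: x₁=151, y₁=10  (since 22801 − 228·100 = 1)

151 10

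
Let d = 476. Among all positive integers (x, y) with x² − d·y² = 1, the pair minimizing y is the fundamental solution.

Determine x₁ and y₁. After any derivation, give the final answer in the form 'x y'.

28799 1320

d=476: √d = [21; 1,4,2,10,2,4,1,42] (ℓ=8, even), read p_7/q_7
a_0=21:  p_0=21·1+0=21,  q_0=21·0+1=1
…
a_5=2:  p_5=2·2509+240=5258,  q_5=2·115+11=241
a_6=4:  p_6=4·5258+2509=23541,  q_6=4·241+115=1079
a_7=1:  p_7=1·23541+5258=28799,  q_7=1·1079+241=1320
→ (28799, 1320).  Check: 28799²=829382401, 476·1320²=829382400, difference 1.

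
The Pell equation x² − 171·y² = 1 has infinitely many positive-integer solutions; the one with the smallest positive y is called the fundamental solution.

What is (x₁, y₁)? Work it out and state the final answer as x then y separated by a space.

[13; 13,26] for √171; ℓ=2 ⇒ convergent index 1
i=0: a=13 ⇒ p=13, q=1
i=1: a=13 ⇒ p=170, q=13
(x₁, y₁) = (170, 13);  170² − 171·13² = 1 ✓

170 13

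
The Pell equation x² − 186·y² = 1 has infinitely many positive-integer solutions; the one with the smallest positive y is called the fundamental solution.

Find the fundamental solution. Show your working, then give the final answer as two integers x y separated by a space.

7501 550

√186 = [13; 1,1,1,3,4,3,1,1,1,26, …], period ℓ=10 (even) → k=9
k=0  a_k=13  p_k/q_k = 13/1
…
k=3  a_k=1  p_k/q_k = 41/3
…
k=7  a_k=1  p_k/q_k = 2714/199
k=8  a_k=1  p_k/q_k = 4787/351
k=9  a_k=1  p_k/q_k = 7501/550
fundamental: x₁=7501, y₁=550  (since 56265001 − 186·302500 = 1)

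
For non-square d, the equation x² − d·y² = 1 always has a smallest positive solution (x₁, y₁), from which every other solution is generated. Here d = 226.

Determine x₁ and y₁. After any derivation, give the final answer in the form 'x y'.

√226 = [15; 30, …], period ℓ=1 (odd) → k=1
i=0: a=15 ⇒ p=15, q=1
i=1: a=30 ⇒ p=451, q=30
→ (451, 30).  Check: 451²=203401, 226·30²=203400, difference 1.

451 30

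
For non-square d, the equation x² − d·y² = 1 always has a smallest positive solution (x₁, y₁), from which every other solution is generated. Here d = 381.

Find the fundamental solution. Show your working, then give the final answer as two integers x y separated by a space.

1015 52

d=381: √d = [19; 1,1,12,1,1,38] (ℓ=6, even), read p_5/q_5
step 0: (19, 1)  from 19·(1,0) + (0,1)
step 1: (20, 1)  from 1·(19,1) + (1,0)
step 2: (39, 2)  from 1·(20,1) + (19,1)
step 3: (488, 25)  from 12·(39,2) + (20,1)
step 4: (527, 27)  from 1·(488,25) + (39,2)
step 5: (1015, 52)  from 1·(527,27) + (488,25)
(x₁, y₁) = (1015, 52);  1015² − 381·52² = 1 ✓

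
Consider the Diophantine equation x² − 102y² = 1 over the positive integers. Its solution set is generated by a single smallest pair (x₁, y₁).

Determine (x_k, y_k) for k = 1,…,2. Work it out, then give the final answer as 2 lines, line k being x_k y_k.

[10; 10,20] for √102; ℓ=2 ⇒ convergent index 1
i=0: a=10 ⇒ p=10, q=1
i=1: a=10 ⇒ p=101, q=10
fundamental: x₁=101, y₁=10  (since 10201 − 102·100 = 1)
k=2:  x_2 = 101·101+102·10·10 = 20401,  y_2 = 101·10+10·101 = 2020

101 10
20401 2020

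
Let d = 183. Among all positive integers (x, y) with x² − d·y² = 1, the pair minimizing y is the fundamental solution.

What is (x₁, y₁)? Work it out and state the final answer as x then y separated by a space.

487 36

d=183: √d = [13; 1,1,8,1,1,26] (ℓ=6, even), read p_5/q_5
k=0  a_k=13  p_k/q_k = 13/1
k=1  a_k=1  p_k/q_k = 14/1
…
k=3  a_k=8  p_k/q_k = 230/17
k=4  a_k=1  p_k/q_k = 257/19
k=5  a_k=1  p_k/q_k = 487/36
→ (487, 36).  Check: 487²=237169, 183·36²=237168, difference 1.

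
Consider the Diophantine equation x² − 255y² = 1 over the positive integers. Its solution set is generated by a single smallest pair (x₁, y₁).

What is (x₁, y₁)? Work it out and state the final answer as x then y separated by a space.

√255 → a₀=15, period (1,30); ℓ=2 even so k=1
a_0=15:  p_0=15·1+0=15,  q_0=15·0+1=1
a_1=1:  p_1=1·15+1=16,  q_1=1·1+0=1
→ (16, 1).  Check: 16²=256, 255·1²=255, difference 1.

16 1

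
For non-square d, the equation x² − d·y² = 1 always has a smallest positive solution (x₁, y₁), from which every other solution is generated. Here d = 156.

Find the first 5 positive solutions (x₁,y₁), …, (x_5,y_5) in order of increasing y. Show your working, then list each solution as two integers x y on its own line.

25 2
1249 100
62425 4998
3120001 249800
155937625 12485002

d=156: √d = [12; 2,24] (ℓ=2, even), read p_1/q_1
a_0=12:  p_0=12·1+0=12,  q_0=12·0+1=1
a_1=2:  p_1=2·12+1=25,  q_1=2·1+0=2
→ (25, 2).  Check: 25²=625, 156·2²=624, difference 1.
(x_2, y_2) = (25·25 + 156·2·2, 25·2 + 2·25) = (1249, 100)
(x_3, y_3) = (25·1249 + 156·2·100, 25·100 + 2·1249) = (62425, 4998)
(x_4, y_4) = (25·62425 + 156·2·4998, 25·4998 + 2·62425) = (3120001, 249800)
(x_5, y_5) = (25·3120001 + 156·2·249800, 25·249800 + 2·3120001) = (155937625, 12485002)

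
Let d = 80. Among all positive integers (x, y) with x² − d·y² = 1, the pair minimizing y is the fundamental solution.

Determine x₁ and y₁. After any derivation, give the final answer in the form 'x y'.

d=80: √d = [8; 1,16] (ℓ=2, even), read p_1/q_1
a_0=8:  p_0=8·1+0=8,  q_0=8·0+1=1
a_1=1:  p_1=1·8+1=9,  q_1=1·1+0=1
→ (9, 1).  Check: 9²=81, 80·1²=80, difference 1.

9 1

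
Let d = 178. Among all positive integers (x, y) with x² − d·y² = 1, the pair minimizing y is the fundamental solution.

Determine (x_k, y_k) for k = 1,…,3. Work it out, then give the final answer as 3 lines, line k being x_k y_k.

√178 = [13; 2,1,12,1,2,26, …], period ℓ=6 (even) → k=5
i=0: a=13 ⇒ p=13, q=1
…
i=2: a=1 ⇒ p=40, q=3
…
i=4: a=1 ⇒ p=547, q=41
i=5: a=2 ⇒ p=1601, q=120
fundamental: x₁=1601, y₁=120  (since 2563201 − 178·14400 = 1)
k=2:  x_2 = 1601·1601+178·120·120 = 5126401,  y_2 = 1601·120+120·1601 = 384240
k=3:  x_3 = 1601·5126401+178·120·384240 = 16414734401,  y_3 = 1601·384240+120·5126401 = 1230336360

1601 120
5126401 384240
16414734401 1230336360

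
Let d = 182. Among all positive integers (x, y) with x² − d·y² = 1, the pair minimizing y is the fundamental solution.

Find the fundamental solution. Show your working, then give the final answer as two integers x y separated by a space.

27 2

√182 = [13; 2,26, …], period ℓ=2 (even) → k=1
step 0: (13, 1)  from 13·(1,0) + (0,1)
step 1: (27, 2)  from 2·(13,1) + (1,0)
(x₁, y₁) = (27, 2);  27² − 182·2² = 1 ✓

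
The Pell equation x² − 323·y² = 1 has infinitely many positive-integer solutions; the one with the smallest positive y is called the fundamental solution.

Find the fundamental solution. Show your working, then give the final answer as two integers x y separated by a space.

[17; 1,34] for √323; ℓ=2 ⇒ convergent index 1
step 0: (17, 1)  from 17·(1,0) + (0,1)
step 1: (18, 1)  from 1·(17,1) + (1,0)
(x₁, y₁) = (18, 1);  18² − 323·1² = 1 ✓

18 1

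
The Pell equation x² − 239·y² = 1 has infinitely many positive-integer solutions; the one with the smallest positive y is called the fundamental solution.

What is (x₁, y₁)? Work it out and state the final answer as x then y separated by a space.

√239 = [15; 2,5,1,2,4,15,4,2,1,5,2,30, …], period ℓ=12 (even) → k=11
i=0: a=15 ⇒ p=15, q=1
i=1: a=2 ⇒ p=31, q=2
i=2: a=5 ⇒ p=170, q=11
i=3: a=1 ⇒ p=201, q=13
i=4: a=2 ⇒ p=572, q=37
i=5: a=4 ⇒ p=2489, q=161
…
i=7: a=4 ⇒ p=154117, q=9969
i=8: a=2 ⇒ p=346141, q=22390
i=9: a=1 ⇒ p=500258, q=32359
i=10: a=5 ⇒ p=2847431, q=184185
i=11: a=2 ⇒ p=6195120, q=400729
(x₁, y₁) = (6195120, 400729);  6195120² − 239·400729² = 1 ✓

6195120 400729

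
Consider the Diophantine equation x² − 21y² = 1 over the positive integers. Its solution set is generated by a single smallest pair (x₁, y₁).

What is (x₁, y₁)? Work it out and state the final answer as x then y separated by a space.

√21 → a₀=4, period (1,1,2,1,1,8); ℓ=6 even so k=5
a_0=4:  p_0=4·1+0=4,  q_0=4·0+1=1
…
a_2=1:  p_2=1·5+4=9,  q_2=1·1+1=2
…
a_4=1:  p_4=1·23+9=32,  q_4=1·5+2=7
a_5=1:  p_5=1·32+23=55,  q_5=1·7+5=12
→ (55, 12).  Check: 55²=3025, 21·12²=3024, difference 1.

55 12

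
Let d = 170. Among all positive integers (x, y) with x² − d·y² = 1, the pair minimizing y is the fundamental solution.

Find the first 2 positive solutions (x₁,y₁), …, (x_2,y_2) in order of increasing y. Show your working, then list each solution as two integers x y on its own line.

339 26
229841 17628

[13; 26] for √170; ℓ=1 ⇒ convergent index 1
a_0=13:  p_0=13·1+0=13,  q_0=13·0+1=1
a_1=26:  p_1=26·13+1=339,  q_1=26·1+0=26
fundamental: x₁=339, y₁=26  (since 114921 − 170·676 = 1)
(339+26√170)^2 = 229841 + 17628√170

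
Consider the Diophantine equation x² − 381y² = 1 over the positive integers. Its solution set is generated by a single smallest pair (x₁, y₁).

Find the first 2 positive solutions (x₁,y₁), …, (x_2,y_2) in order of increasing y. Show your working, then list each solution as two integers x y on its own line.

[19; 1,1,12,1,1,38] for √381; ℓ=6 ⇒ convergent index 5
i=0: a=19 ⇒ p=19, q=1
i=1: a=1 ⇒ p=20, q=1
i=2: a=1 ⇒ p=39, q=2
…
i=4: a=1 ⇒ p=527, q=27
i=5: a=1 ⇒ p=1015, q=52
→ (1015, 52).  Check: 1015²=1030225, 381·52²=1030224, difference 1.
n=2: (1015,52)∘(1015,52) = (1015·1015+381·52·52, 1015·52+52·1015) = (2060449,105560)

1015 52
2060449 105560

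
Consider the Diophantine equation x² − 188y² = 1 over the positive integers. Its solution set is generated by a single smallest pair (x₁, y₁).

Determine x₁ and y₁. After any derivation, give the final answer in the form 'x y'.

√188 → a₀=13, period (1,2,2,6,2,2,1,26); ℓ=8 even so k=7
step 0: (13, 1)  from 13·(1,0) + (0,1)
…
step 3: (96, 7)  from 2·(41,3) + (14,1)
step 4: (617, 45)  from 6·(96,7) + (41,3)
step 5: (1330, 97)  from 2·(617,45) + (96,7)
step 6: (3277, 239)  from 2·(1330,97) + (617,45)
step 7: (4607, 336)  from 1·(3277,239) + (1330,97)
fundamental: x₁=4607, y₁=336  (since 21224449 − 188·112896 = 1)

4607 336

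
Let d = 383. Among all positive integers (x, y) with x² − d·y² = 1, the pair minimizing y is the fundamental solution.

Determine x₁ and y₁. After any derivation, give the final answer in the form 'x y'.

18768 959

√383 → a₀=19, period (1,1,3,19,3,1,1,38); ℓ=8 even so k=7
i=0: a=19 ⇒ p=19, q=1
…
i=2: a=1 ⇒ p=39, q=2
i=3: a=3 ⇒ p=137, q=7
…
i=6: a=1 ⇒ p=10705, q=547
i=7: a=1 ⇒ p=18768, q=959
fundamental: x₁=18768, y₁=959  (since 352237824 − 383·919681 = 1)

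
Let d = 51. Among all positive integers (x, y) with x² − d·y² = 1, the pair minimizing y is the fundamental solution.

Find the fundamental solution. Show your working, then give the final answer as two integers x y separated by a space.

50 7

√51 = [7; 7,14, …], period ℓ=2 (even) → k=1
step 0: (7, 1)  from 7·(1,0) + (0,1)
step 1: (50, 7)  from 7·(7,1) + (1,0)
(x₁, y₁) = (50, 7);  50² − 51·7² = 1 ✓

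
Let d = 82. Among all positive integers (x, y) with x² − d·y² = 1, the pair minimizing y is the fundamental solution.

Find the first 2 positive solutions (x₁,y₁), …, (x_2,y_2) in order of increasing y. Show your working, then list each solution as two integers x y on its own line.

163 18
53137 5868

d=82: √d = [9; 18] (ℓ=1, odd), read p_1/q_1
i=0: a=9 ⇒ p=9, q=1
i=1: a=18 ⇒ p=163, q=18
fundamental: x₁=163, y₁=18  (since 26569 − 82·324 = 1)
(163+18√82)^2 = 53137 + 5868√82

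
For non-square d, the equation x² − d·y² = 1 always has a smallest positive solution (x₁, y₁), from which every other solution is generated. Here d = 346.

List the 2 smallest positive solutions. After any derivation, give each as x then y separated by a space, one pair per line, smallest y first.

17299 930
598510801 32176140

√346 → a₀=18, period (1,1,1,1,36); ℓ=5 odd so k=9
a_0=18:  p_0=18·1+0=18,  q_0=18·0+1=1
…
a_2=1:  p_2=1·19+18=37,  q_2=1·1+1=2
a_3=1:  p_3=1·37+19=56,  q_3=1·2+1=3
a_4=1:  p_4=1·56+37=93,  q_4=1·3+2=5
…
a_7=1:  p_7=1·3497+3404=6901,  q_7=1·188+183=371
a_8=1:  p_8=1·6901+3497=10398,  q_8=1·371+188=559
a_9=1:  p_9=1·10398+6901=17299,  q_9=1·559+371=930
(x₁, y₁) = (17299, 930);  17299² − 346·930² = 1 ✓
k=2:  x_2 = 17299·17299+346·930·930 = 598510801,  y_2 = 17299·930+930·17299 = 32176140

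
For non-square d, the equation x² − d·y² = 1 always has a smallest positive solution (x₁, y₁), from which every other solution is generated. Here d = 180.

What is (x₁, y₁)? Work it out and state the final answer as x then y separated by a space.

161 12

√180 → a₀=13, period (2,2,2,26); ℓ=4 even so k=3
i=0: a=13 ⇒ p=13, q=1
…
i=2: a=2 ⇒ p=67, q=5
i=3: a=2 ⇒ p=161, q=12
→ (161, 12).  Check: 161²=25921, 180·12²=25920, difference 1.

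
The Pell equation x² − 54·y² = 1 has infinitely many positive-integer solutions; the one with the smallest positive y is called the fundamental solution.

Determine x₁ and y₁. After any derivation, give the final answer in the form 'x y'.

485 66

d=54: √d = [7; 2,1,6,1,2,14] (ℓ=6, even), read p_5/q_5
i=0: a=7 ⇒ p=7, q=1
…
i=2: a=1 ⇒ p=22, q=3
…
i=4: a=1 ⇒ p=169, q=23
i=5: a=2 ⇒ p=485, q=66
(x₁, y₁) = (485, 66);  485² − 54·66² = 1 ✓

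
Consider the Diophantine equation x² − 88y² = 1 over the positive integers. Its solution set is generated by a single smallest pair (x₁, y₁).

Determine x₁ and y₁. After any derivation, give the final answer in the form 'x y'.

197 21

√88 → a₀=9, period (2,1,1,1,2,18); ℓ=6 even so k=5
step 0: (9, 1)  from 9·(1,0) + (0,1)
…
step 2: (28, 3)  from 1·(19,2) + (9,1)
…
step 4: (75, 8)  from 1·(47,5) + (28,3)
step 5: (197, 21)  from 2·(75,8) + (47,5)
fundamental: x₁=197, y₁=21  (since 38809 − 88·441 = 1)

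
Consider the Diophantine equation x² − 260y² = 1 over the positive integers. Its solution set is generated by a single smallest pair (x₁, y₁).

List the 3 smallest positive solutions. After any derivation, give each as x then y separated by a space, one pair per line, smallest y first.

129 8
33281 2064
8586369 532504

[16; 8,32] for √260; ℓ=2 ⇒ convergent index 1
i=0: a=16 ⇒ p=16, q=1
i=1: a=8 ⇒ p=129, q=8
fundamental: x₁=129, y₁=8  (since 16641 − 260·64 = 1)
(129+8√260)^2 = 33281 + 2064√260
(129+8√260)^3 = 8586369 + 532504√260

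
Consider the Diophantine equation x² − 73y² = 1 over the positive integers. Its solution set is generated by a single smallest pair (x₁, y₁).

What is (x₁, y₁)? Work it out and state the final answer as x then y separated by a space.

√73 = [8; 1,1,5,5,1,1,16, …], period ℓ=7 (odd) → k=13
a_0=8:  p_0=8·1+0=8,  q_0=8·0+1=1
a_1=1:  p_1=1·8+1=9,  q_1=1·1+0=1
a_2=1:  p_2=1·9+8=17,  q_2=1·1+1=2
…
a_7=16:  p_7=16·1068+581=17669,  q_7=16·125+68=2068
…
a_11=5:  p_11=5·200767+36406=1040241,  q_11=5·23498+4261=121751
a_12=1:  p_12=1·1040241+200767=1241008,  q_12=1·121751+23498=145249
a_13=1:  p_13=1·1241008+1040241=2281249,  q_13=1·145249+121751=267000
(x₁, y₁) = (2281249, 267000);  2281249² − 73·267000² = 1 ✓

2281249 267000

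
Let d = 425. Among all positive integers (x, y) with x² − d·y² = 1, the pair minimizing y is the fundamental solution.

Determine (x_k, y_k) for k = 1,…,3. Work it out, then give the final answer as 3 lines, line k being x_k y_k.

143649 6968
41270070401 2001892464
11856808685922849 575139701115304

√425 = [20; 1,1,1,1,1,1,40, …], period ℓ=7 (odd) → k=13
i=0: a=20 ⇒ p=20, q=1
i=1: a=1 ⇒ p=21, q=1
…
i=11: a=1 ⇒ p=55229, q=2679
i=12: a=1 ⇒ p=88420, q=4289
i=13: a=1 ⇒ p=143649, q=6968
(x₁, y₁) = (143649, 6968);  143649² − 425·6968² = 1 ✓
n=2: (143649,6968)∘(143649,6968) = (143649·143649+425·6968·6968, 143649·6968+6968·143649) = (41270070401,2001892464)
n=3: (41270070401,2001892464)∘(143649,6968) = (143649·41270070401+425·6968·2001892464, 143649·2001892464+6968·41270070401) = (11856808685922849,575139701115304)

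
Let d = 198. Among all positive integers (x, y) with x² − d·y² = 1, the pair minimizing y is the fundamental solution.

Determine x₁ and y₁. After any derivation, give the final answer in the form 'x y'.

197 14

√198 → a₀=14, period (14,28); ℓ=2 even so k=1
a_0=14:  p_0=14·1+0=14,  q_0=14·0+1=1
a_1=14:  p_1=14·14+1=197,  q_1=14·1+0=14
→ (197, 14).  Check: 197²=38809, 198·14²=38808, difference 1.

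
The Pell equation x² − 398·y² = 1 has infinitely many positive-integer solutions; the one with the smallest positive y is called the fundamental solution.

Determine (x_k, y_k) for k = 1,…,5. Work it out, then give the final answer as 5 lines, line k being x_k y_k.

399 20
318401 15960
254083599 12736060
202758393601 10163359920
161800944009999 8110348480100

d=398: √d = [19; 1,18,1,38] (ℓ=4, even), read p_3/q_3
a_0=19:  p_0=19·1+0=19,  q_0=19·0+1=1
…
a_2=18:  p_2=18·20+19=379,  q_2=18·1+1=19
a_3=1:  p_3=1·379+20=399,  q_3=1·19+1=20
(x₁, y₁) = (399, 20);  399² − 398·20² = 1 ✓
k=2:  x_2 = 399·399+398·20·20 = 318401,  y_2 = 399·20+20·399 = 15960
k=3:  x_3 = 399·318401+398·20·15960 = 254083599,  y_3 = 399·15960+20·318401 = 12736060
k=4:  x_4 = 399·254083599+398·20·12736060 = 202758393601,  y_4 = 399·12736060+20·254083599 = 10163359920
k=5:  x_5 = 399·202758393601+398·20·10163359920 = 161800944009999,  y_5 = 399·10163359920+20·202758393601 = 8110348480100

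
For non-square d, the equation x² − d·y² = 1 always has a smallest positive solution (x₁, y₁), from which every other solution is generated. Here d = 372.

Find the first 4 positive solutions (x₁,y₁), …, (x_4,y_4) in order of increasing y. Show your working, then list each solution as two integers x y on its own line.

[19; 3,2,12,2,3,38] for √372; ℓ=6 ⇒ convergent index 5
step 0: (19, 1)  from 19·(1,0) + (0,1)
…
step 2: (135, 7)  from 2·(58,3) + (19,1)
step 3: (1678, 87)  from 12·(135,7) + (58,3)
step 4: (3491, 181)  from 2·(1678,87) + (135,7)
step 5: (12151, 630)  from 3·(3491,181) + (1678,87)
(x₁, y₁) = (12151, 630);  12151² − 372·630² = 1 ✓
k=2:  x_2 = 12151·12151+372·630·630 = 295293601,  y_2 = 12151·630+630·12151 = 15310260
k=3:  x_3 = 12151·295293601+372·630·15310260 = 7176225079351,  y_3 = 12151·15310260+630·295293601 = 372069937890
k=4:  x_4 = 12151·7176225079351+372·630·372069937890 = 174396621583094401,  y_4 = 12151·372069937890+630·7176225079351 = 9042043615292520

12151 630
295293601 15310260
7176225079351 372069937890
174396621583094401 9042043615292520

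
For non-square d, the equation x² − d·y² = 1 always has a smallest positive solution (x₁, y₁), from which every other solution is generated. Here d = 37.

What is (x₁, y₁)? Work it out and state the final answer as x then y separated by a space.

73 12

√37 = [6; 12, …], period ℓ=1 (odd) → k=1
step 0: (6, 1)  from 6·(1,0) + (0,1)
step 1: (73, 12)  from 12·(6,1) + (1,0)
(x₁, y₁) = (73, 12);  73² − 37·12² = 1 ✓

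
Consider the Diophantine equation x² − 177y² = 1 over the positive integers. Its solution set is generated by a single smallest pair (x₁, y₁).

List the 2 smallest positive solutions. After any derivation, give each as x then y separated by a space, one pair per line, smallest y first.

62423 4692
7793261857 585777432

√177 → a₀=13, period (3,3,2,8,2,3,3,26); ℓ=8 even so k=7
i=0: a=13 ⇒ p=13, q=1
…
i=6: a=3 ⇒ p=18985, q=1427
i=7: a=3 ⇒ p=62423, q=4692
→ (62423, 4692).  Check: 62423²=3896630929, 177·4692²=3896630928, difference 1.
n=2: (62423,4692)∘(62423,4692) = (62423·62423+177·4692·4692, 62423·4692+4692·62423) = (7793261857,585777432)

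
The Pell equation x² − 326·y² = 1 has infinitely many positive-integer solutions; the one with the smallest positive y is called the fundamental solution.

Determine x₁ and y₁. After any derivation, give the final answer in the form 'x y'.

325 18

√326 → a₀=18, period (18,36); ℓ=2 even so k=1
step 0: (18, 1)  from 18·(1,0) + (0,1)
step 1: (325, 18)  from 18·(18,1) + (1,0)
(x₁, y₁) = (325, 18);  325² − 326·18² = 1 ✓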